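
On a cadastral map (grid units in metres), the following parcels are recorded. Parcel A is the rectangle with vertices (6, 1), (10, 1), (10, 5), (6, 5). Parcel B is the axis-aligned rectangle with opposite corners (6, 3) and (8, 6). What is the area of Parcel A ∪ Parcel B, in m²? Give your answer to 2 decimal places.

By inclusion–exclusion:
Individual areas: |Parcel A| = 16, |Parcel B| = 6.
|Parcel A∩Parcel B|: x∈[6,8], y∈[3,5] → 2·2 = 4.
|Parcel A ∪ Parcel B| = 22 − 4 = 18.00.

18.00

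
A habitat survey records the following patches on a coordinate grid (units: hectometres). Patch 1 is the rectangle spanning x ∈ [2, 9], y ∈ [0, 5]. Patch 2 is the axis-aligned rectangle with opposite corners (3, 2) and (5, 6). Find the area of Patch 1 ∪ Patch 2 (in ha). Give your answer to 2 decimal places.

37.00

By inclusion–exclusion:
Individual areas: |Patch 1| = 35, |Patch 2| = 8.
|Patch 1∩Patch 2|: x∈[3,5], y∈[2,5] → 2·3 = 6.
|Patch 1 ∪ Patch 2| = 43 − 6 = 37.00.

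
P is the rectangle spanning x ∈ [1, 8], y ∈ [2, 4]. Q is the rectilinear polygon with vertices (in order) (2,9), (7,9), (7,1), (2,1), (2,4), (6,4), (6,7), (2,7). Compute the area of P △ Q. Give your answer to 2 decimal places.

|P| = 14, |Q| = 28, |P∩Q| = 10.
|P △ Q| = |P| + |Q| − 2·|P∩Q| = 14 + 28 − 20 = 22.00.

22.00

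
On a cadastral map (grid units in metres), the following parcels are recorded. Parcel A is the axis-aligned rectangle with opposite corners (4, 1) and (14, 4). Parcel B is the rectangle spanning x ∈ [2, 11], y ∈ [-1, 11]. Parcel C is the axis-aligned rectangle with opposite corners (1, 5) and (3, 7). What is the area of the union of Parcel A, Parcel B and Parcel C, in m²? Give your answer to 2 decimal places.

119.00

By inclusion–exclusion:
Individual areas: |Parcel A| = 30, |Parcel B| = 108, |Parcel C| = 4.
|Parcel A∩Parcel B|: x∈[4,11], y∈[1,4] → 7·3 = 21.
|Parcel A∩Parcel C| = 0 (no overlap).
|Parcel B∩Parcel C|: x∈[2,3], y∈[5,7] → 1·2 = 2.
|Parcel A∩Parcel B∩Parcel C| = 0.
|Parcel A ∪ Parcel B ∪ Parcel C| = 142 − 23 + 0 = 119.00.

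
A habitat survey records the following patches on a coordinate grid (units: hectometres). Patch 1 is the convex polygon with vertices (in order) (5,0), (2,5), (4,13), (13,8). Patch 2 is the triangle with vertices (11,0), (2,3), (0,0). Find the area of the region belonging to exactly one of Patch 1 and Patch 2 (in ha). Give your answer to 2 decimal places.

|Patch 1| = 73, |Patch 2| = 16.5, |Patch 1∩Patch 2| = 3.
|Patch 1 △ Patch 2| = |Patch 1| + |Patch 2| − 2·|Patch 1∩Patch 2| = 73 + 16.5 − 6 = 83.50.

83.50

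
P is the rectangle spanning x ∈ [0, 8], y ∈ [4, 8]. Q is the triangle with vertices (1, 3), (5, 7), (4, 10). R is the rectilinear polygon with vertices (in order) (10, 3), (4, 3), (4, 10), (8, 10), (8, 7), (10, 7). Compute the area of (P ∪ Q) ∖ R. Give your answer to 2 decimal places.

|P ∪ Q| = 33.8095.
|(P ∪ Q) ∩ R| = 16.6667.
|(P ∪ Q) ∖ R| = 33.8095 − 16.6667 = 17.14.

17.14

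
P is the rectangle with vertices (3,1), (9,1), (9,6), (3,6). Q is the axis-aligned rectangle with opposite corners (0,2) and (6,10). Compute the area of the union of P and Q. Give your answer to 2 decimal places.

66.00

By inclusion–exclusion:
Individual areas: |P| = 30, |Q| = 48.
|P∩Q|: x∈[3,6], y∈[2,6] → 3·4 = 12.
|P ∪ Q| = 78 − 12 = 66.00.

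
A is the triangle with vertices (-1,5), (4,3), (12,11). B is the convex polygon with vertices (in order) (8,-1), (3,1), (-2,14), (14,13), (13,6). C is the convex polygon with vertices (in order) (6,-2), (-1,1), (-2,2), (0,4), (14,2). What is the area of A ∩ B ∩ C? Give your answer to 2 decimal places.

0.44

The intersection is the polygon with vertices (4,3), (2.333,3.667), (4.375,3.375).
By the shoelace formula its area is 0.44.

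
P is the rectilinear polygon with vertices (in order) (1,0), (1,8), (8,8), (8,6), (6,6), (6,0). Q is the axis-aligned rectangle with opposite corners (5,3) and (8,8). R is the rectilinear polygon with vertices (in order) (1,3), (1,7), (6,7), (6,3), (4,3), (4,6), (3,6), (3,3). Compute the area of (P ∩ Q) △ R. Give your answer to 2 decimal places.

|P ∩ Q| = 9.
|(P ∩ Q) ∩ R| = 4.
|(P ∩ Q) △ R| = 9 + 17 − 8 = 18.00.

18.00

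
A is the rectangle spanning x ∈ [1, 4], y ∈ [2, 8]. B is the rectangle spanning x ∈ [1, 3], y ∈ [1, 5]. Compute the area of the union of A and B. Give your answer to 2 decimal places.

By inclusion–exclusion:
Individual areas: |A| = 18, |B| = 8.
|A∩B|: x∈[1,3], y∈[2,5] → 2·3 = 6.
|A ∪ B| = 26 − 6 = 20.00.

20.00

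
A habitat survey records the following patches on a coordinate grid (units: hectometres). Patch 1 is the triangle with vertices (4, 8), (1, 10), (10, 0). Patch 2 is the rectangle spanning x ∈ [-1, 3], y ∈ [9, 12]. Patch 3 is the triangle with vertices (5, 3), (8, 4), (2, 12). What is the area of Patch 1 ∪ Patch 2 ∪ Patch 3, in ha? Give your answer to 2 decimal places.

28.13

By inclusion–exclusion:
Individual areas: |Patch 1| = 6, |Patch 2| = 12, |Patch 3| = 15.
|Patch 1∩Patch 2| = 0.3.
|Patch 1∩Patch 3| = 3.7344.
|Patch 2∩Patch 3| = 0.8333.
|Patch 1∩Patch 2∩Patch 3| = 0.
|Patch 1 ∪ Patch 2 ∪ Patch 3| = 33 − 4.8677 + 0 = 28.13.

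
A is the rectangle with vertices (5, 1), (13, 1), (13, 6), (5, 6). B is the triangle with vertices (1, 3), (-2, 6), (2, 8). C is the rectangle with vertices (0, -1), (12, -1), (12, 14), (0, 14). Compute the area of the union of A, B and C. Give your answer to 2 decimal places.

By inclusion–exclusion:
Individual areas: |A| = 40, |B| = 9, |C| = 180.
|A∩B| = 0.
|A∩C|: x∈[5,12], y∈[1,6] → 7·5 = 35.
|B∩C| = 6.
|A∩B∩C| = 0.
|A ∪ B ∪ C| = 229 − 41 + 0 = 188.00.

188.00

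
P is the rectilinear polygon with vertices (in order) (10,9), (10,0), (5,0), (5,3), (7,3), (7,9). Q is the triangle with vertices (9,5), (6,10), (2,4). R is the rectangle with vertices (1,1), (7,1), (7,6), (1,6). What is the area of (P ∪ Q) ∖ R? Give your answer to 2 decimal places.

|P ∪ Q| = 48.381.
|(P ∪ Q) ∩ R| = 10.881.
|(P ∪ Q) ∖ R| = 48.381 − 10.881 = 37.50.

37.50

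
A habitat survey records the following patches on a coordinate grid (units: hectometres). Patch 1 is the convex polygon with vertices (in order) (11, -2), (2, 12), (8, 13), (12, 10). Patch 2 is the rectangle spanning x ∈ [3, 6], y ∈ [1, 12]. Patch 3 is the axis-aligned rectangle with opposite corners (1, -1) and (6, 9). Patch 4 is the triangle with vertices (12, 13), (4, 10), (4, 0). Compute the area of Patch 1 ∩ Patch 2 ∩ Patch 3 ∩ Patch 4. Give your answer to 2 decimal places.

3.33

The intersection is the polygon with vertices (4,8.889), (4,9), (6,9), (6,5.778).
By the shoelace formula its area is 3.33.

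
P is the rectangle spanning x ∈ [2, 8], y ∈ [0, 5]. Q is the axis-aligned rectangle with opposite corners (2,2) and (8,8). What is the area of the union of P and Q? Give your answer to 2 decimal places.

48.00

By inclusion–exclusion:
Individual areas: |P| = 30, |Q| = 36.
|P∩Q|: x∈[2,8], y∈[2,5] → 6·3 = 18.
|P ∪ Q| = 66 − 18 = 48.00.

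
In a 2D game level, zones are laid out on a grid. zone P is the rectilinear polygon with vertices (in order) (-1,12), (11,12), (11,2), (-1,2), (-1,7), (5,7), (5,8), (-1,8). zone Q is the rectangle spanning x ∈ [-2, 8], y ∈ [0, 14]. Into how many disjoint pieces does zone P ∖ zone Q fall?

zone P ∖ zone Q is a single connected region.

1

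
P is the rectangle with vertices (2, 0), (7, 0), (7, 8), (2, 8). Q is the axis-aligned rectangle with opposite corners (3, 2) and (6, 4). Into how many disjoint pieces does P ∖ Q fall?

1

P ∖ Q is a single connected region.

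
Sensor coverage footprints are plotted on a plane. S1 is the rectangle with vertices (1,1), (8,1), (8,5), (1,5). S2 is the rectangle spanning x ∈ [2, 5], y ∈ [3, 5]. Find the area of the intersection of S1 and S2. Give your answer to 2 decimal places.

6.00

|S1∩S2|: x∈[2,5], y∈[3,5] → 3·2 = 6.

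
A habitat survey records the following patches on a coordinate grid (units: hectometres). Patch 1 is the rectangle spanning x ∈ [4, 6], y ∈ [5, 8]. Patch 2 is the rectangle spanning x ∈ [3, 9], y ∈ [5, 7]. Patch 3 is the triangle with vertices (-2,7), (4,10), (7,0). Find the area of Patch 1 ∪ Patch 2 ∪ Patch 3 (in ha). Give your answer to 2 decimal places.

43.35

By inclusion–exclusion:
Individual areas: |Patch 1| = 6, |Patch 2| = 12, |Patch 3| = 34.5.
|Patch 1∩Patch 2|: x∈[4,6], y∈[5,7] → 2·2 = 4.
|Patch 1∩Patch 3| = 3.15.
|Patch 2∩Patch 3| = 4.4.
|Patch 1∩Patch 2∩Patch 3| = 2.4.
|Patch 1 ∪ Patch 2 ∪ Patch 3| = 52.5 − 11.55 + 2.4 = 43.35.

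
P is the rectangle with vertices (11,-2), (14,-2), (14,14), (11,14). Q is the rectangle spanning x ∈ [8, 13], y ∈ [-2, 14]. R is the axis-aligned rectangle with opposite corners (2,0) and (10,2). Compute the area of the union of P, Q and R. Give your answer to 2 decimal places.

By inclusion–exclusion:
Individual areas: |P| = 48, |Q| = 80, |R| = 16.
|P∩Q|: x∈[11,13], y∈[-2,14] → 2·16 = 32.
|P∩R| = 0 (no overlap).
|Q∩R|: x∈[8,10], y∈[0,2] → 2·2 = 4.
|P∩Q∩R| = 0.
|P ∪ Q ∪ R| = 144 − 36 + 0 = 108.00.

108.00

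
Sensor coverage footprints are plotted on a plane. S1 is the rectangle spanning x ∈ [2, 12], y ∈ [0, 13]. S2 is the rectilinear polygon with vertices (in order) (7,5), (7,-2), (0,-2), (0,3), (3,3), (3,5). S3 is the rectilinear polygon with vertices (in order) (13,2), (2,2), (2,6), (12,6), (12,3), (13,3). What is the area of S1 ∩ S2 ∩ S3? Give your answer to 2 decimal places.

The intersection is the polygon with vertices (2,3), (3,3), (3,5), (7,5), (7,2), (2,2).
By the shoelace formula its area is 13.00.

13.00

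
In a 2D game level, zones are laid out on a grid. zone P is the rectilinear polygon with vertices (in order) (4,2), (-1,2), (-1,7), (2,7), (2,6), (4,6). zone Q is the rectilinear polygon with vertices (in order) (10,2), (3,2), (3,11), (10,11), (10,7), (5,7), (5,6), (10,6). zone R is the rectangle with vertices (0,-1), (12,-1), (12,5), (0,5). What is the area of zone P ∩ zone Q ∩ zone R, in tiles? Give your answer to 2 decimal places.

3.00

The intersection is the polygon with vertices (3,5), (4,5), (4,2), (3,2).
By the shoelace formula its area is 3.00.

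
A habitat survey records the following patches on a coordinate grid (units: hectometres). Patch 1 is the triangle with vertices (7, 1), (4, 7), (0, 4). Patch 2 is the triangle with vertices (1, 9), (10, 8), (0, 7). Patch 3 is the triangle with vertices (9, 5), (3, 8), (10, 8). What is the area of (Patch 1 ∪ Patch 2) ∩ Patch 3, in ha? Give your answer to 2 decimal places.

2.04

The region (Patch 1 ∪ Patch 2) ∩ Patch 3 is the polygon with vertices (4.167,7.417), (3,8), (10,8).
By the shoelace formula its area is 2.04.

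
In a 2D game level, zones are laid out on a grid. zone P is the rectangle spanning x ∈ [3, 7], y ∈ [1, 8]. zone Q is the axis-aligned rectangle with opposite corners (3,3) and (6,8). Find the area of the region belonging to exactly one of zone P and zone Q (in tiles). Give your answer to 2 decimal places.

13.00

|zone P∩zone Q|: x∈[3,6], y∈[3,8] → 3·5 = 15.
|zone P △ zone Q| = |zone P| + |zone Q| − 2·|zone P∩zone Q| = 28 + 15 − 30 = 13.00.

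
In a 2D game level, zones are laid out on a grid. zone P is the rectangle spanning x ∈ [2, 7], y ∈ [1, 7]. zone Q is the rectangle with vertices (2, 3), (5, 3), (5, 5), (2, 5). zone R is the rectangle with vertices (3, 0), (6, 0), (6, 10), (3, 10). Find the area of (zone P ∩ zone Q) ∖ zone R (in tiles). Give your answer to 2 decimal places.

|zone P ∩ zone Q| = 6.
|(zone P ∩ zone Q) ∩ zone R| = 4.
|(zone P ∩ zone Q) ∖ zone R| = 6 − 4 = 2.00.

2.00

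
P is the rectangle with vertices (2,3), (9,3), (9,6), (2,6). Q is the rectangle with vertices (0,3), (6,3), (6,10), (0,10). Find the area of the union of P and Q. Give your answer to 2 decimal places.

51.00

By inclusion–exclusion:
Individual areas: |P| = 21, |Q| = 42.
|P∩Q|: x∈[2,6], y∈[3,6] → 4·3 = 12.
|P ∪ Q| = 63 − 12 = 51.00.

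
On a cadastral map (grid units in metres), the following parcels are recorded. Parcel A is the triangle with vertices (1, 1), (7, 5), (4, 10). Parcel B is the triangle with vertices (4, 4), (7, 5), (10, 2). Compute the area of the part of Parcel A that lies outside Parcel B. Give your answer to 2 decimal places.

|Parcel A| = 21, |Parcel A∩Parcel B| = 1.
|Parcel A ∖ Parcel B| = |Parcel A| − |Parcel A∩Parcel B| = 21 − 1 = 20.00.

20.00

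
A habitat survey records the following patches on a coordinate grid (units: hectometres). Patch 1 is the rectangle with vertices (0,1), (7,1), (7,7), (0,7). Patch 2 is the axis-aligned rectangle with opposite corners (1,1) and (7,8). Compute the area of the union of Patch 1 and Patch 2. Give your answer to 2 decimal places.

By inclusion–exclusion:
Individual areas: |Patch 1| = 42, |Patch 2| = 42.
|Patch 1∩Patch 2|: x∈[1,7], y∈[1,7] → 6·6 = 36.
|Patch 1 ∪ Patch 2| = 84 − 36 = 48.00.

48.00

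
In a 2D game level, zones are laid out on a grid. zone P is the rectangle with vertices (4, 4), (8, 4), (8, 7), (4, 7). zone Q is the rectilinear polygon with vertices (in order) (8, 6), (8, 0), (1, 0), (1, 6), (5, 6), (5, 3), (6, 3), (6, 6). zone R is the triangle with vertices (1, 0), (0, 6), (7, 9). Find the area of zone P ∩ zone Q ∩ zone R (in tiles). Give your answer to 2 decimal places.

0.75

The intersection is the polygon with vertices (4,6), (5,6), (4,4.5).
By the shoelace formula its area is 0.75.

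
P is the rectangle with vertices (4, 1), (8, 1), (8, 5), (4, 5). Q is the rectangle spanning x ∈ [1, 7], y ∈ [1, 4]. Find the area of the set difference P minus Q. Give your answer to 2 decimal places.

7.00

|P∩Q|: x∈[4,7], y∈[1,4] → 3·3 = 9.
|P| = 16.
|P ∖ Q| = |P| − |P∩Q| = 16 − 9 = 7.00.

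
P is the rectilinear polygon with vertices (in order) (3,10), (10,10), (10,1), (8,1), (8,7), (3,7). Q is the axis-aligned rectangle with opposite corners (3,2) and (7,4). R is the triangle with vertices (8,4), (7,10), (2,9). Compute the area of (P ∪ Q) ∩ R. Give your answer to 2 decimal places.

|P ∪ Q| = 41.
|(P ∪ Q) ∩ R| = 10.33.

10.33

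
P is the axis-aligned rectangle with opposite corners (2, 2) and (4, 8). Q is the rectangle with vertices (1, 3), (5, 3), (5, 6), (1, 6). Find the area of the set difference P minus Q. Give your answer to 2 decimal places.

6.00

|P∩Q|: x∈[2,4], y∈[3,6] → 2·3 = 6.
|P| = 12.
|P ∖ Q| = |P| − |P∩Q| = 12 − 6 = 6.00.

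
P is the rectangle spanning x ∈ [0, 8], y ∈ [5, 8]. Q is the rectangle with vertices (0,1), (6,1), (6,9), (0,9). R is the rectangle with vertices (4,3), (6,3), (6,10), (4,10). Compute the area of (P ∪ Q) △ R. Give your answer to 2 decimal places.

44.00

|P ∪ Q| = 54.
|(P ∪ Q) ∩ R| = 12.
|(P ∪ Q) △ R| = 54 + 14 − 24 = 44.00.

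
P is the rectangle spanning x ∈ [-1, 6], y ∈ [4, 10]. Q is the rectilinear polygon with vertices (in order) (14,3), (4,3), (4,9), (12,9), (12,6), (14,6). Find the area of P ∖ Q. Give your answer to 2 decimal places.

|P| = 42, |P∩Q| = 10.
|P ∖ Q| = |P| − |P∩Q| = 42 − 10 = 32.00.

32.00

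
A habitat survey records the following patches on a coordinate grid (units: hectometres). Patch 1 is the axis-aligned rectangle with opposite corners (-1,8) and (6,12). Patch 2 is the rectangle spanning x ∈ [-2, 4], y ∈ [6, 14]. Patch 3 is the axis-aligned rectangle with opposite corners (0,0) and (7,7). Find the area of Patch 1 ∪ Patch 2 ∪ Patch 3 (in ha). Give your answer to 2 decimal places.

101.00

By inclusion–exclusion:
Individual areas: |Patch 1| = 28, |Patch 2| = 48, |Patch 3| = 49.
|Patch 1∩Patch 2|: x∈[-1,4], y∈[8,12] → 5·4 = 20.
|Patch 1∩Patch 3| = 0 (no overlap).
|Patch 2∩Patch 3|: x∈[0,4], y∈[6,7] → 4·1 = 4.
|Patch 1∩Patch 2∩Patch 3| = 0.
|Patch 1 ∪ Patch 2 ∪ Patch 3| = 125 − 24 + 0 = 101.00.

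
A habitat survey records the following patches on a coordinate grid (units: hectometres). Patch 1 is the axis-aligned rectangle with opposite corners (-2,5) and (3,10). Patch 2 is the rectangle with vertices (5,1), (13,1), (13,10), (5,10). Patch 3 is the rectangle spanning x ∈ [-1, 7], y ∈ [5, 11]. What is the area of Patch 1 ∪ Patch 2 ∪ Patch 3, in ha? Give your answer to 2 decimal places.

By inclusion–exclusion:
Individual areas: |Patch 1| = 25, |Patch 2| = 72, |Patch 3| = 48.
|Patch 1∩Patch 2| = 0 (no overlap).
|Patch 1∩Patch 3|: x∈[-1,3], y∈[5,10] → 4·5 = 20.
|Patch 2∩Patch 3|: x∈[5,7], y∈[5,10] → 2·5 = 10.
|Patch 1∩Patch 2∩Patch 3| = 0.
|Patch 1 ∪ Patch 2 ∪ Patch 3| = 145 − 30 + 0 = 115.00.

115.00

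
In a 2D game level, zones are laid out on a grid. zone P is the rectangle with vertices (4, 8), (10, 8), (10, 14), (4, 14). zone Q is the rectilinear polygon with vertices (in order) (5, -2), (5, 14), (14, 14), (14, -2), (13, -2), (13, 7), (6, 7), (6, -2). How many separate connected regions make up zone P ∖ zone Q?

zone P ∖ zone Q is a single connected region.

1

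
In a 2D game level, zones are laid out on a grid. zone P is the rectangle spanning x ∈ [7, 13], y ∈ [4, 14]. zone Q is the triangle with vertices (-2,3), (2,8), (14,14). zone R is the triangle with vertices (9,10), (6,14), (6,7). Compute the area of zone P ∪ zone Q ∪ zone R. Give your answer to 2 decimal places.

By inclusion–exclusion:
Individual areas: |zone P| = 60, |zone Q| = 18, |zone R| = 10.5.
|zone P∩zone Q| = 4.5.
|zone P∩zone R| = 4.6667.
|zone Q∩zone R| = 3.1209.
|zone P∩zone Q∩zone R| = 1.7146.
|zone P ∪ zone Q ∪ zone R| = 88.5 − 12.2876 + 1.7146 = 77.93.

77.93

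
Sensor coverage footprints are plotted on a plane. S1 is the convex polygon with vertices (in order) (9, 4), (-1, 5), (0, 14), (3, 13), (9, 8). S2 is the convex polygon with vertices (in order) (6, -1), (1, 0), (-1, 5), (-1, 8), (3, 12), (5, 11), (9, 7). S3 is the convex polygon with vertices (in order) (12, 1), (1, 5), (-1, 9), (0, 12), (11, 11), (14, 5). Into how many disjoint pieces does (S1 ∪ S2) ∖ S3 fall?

2

(S1 ∪ S2) ∖ S3 splits into 2 disjoint pieces (area 34.6733, area 6.3333).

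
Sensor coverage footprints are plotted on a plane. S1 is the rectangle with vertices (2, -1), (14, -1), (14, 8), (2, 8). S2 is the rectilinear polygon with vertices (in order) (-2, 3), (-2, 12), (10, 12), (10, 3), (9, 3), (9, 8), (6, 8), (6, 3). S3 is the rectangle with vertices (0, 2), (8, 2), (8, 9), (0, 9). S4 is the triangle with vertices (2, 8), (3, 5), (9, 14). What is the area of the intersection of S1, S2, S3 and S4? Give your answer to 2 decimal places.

The intersection is the polygon with vertices (5,8), (3,5), (2,8).
By the shoelace formula its area is 4.50.

4.50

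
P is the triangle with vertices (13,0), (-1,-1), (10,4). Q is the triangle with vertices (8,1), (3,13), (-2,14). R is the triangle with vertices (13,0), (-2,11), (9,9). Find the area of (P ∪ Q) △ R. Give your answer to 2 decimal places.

|P ∪ Q| = 56.5199.
|(P ∪ Q) ∩ R| = 14.7667.
|(P ∪ Q) △ R| = 56.5199 + 45.5 − 29.5333 = 72.49.

72.49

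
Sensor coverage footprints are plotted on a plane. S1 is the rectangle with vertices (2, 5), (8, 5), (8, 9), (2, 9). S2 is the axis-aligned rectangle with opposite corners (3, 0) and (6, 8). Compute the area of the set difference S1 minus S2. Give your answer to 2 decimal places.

|S1∩S2|: x∈[3,6], y∈[5,8] → 3·3 = 9.
|S1| = 24.
|S1 ∖ S2| = |S1| − |S1∩S2| = 24 − 9 = 15.00.

15.00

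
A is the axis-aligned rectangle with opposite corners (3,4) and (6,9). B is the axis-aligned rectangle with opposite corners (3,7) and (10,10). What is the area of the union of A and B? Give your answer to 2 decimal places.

30.00

By inclusion–exclusion:
Individual areas: |A| = 15, |B| = 21.
|A∩B|: x∈[3,6], y∈[7,9] → 3·2 = 6.
|A ∪ B| = 36 − 6 = 30.00.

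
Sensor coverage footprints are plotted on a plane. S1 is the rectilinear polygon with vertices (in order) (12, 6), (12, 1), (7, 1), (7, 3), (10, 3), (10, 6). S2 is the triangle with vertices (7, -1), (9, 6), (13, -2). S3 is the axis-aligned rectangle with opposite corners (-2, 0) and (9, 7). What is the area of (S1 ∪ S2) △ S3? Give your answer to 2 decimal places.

|S1 ∪ S2| = 31.4643.
|(S1 ∪ S2) ∩ S3| = 6.8571.
|(S1 ∪ S2) △ S3| = 31.4643 + 77 − 13.7143 = 94.75.

94.75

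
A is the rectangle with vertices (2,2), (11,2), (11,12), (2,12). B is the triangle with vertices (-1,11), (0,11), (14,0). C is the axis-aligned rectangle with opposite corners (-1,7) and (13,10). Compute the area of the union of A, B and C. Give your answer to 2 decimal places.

106.19

By inclusion–exclusion:
Individual areas: |A| = 90, |B| = 5.5, |C| = 42.
|A∩B| = 3.5357.
|A∩C|: x∈[2,11], y∈[7,10] → 9·3 = 27.
|B∩C| = 2.3182.
|A∩B∩C| = 1.5442.
|A ∪ B ∪ C| = 137.5 − 32.8539 + 1.5442 = 106.19.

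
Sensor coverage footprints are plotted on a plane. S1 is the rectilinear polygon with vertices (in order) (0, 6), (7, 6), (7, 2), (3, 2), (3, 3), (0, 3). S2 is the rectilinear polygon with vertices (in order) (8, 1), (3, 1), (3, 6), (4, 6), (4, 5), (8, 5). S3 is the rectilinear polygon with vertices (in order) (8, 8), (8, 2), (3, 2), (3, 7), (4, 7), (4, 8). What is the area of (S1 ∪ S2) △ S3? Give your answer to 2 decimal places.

24.00

|S1 ∪ S2| = 33.
|(S1 ∪ S2) ∩ S3| = 19.
|(S1 ∪ S2) △ S3| = 33 + 29 − 38 = 24.00.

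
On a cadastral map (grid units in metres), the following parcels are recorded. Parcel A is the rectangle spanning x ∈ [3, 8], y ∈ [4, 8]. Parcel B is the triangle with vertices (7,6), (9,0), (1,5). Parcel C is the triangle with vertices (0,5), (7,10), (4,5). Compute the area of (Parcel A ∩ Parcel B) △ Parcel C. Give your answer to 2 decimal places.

|Parcel A ∩ Parcel B| = 7.3333.
|(Parcel A ∩ Parcel B) ∩ Parcel C| = 0.5.
|(Parcel A ∩ Parcel B) △ Parcel C| = 7.3333 + 10 − 1 = 16.33.

16.33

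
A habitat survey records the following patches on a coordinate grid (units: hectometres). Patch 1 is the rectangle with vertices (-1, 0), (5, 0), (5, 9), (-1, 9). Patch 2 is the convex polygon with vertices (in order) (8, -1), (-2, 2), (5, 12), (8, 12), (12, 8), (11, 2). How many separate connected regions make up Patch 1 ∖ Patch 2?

2

Patch 1 ∖ Patch 2 splits into 2 disjoint pieces (area 10.8643, area 4.8167).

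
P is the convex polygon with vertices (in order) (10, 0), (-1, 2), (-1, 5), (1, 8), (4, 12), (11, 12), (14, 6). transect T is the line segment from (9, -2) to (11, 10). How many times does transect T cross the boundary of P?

The segment meets the boundary at (9.353,0.118).

1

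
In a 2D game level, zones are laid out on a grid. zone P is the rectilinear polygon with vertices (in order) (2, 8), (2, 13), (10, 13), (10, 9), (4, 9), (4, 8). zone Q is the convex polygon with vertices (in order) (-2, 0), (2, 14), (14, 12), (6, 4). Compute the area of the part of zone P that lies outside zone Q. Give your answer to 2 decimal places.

|zone P| = 34, |zone P∩zone Q| = 33.6667.
|zone P ∖ zone Q| = |zone P| − |zone P∩zone Q| = 34 − 33.6667 = 0.33.

0.33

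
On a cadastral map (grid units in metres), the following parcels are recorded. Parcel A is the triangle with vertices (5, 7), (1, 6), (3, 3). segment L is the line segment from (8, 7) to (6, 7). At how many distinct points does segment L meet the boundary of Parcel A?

The segment lies entirely outside Parcel A and never meets its boundary.

0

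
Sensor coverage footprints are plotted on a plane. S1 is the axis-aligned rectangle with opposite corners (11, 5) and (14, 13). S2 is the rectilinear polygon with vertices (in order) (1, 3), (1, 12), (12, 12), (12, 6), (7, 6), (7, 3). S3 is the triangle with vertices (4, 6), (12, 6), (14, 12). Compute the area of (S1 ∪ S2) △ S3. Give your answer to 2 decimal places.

|S1 ∪ S2| = 102.
|(S1 ∪ S2) ∩ S3| = 24.
|(S1 ∪ S2) △ S3| = 102 + 24 − 48 = 78.00.

78.00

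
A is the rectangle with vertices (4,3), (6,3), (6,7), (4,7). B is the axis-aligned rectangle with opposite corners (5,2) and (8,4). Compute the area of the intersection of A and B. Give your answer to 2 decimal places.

1.00

|A∩B|: x∈[5,6], y∈[3,4] → 1·1 = 1.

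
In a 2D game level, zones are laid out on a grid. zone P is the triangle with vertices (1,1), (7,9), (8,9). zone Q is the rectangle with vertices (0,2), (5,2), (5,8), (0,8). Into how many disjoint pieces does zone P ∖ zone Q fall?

zone P ∖ zone Q splits into 2 disjoint pieces (area 0.0625, area 2.4762).

2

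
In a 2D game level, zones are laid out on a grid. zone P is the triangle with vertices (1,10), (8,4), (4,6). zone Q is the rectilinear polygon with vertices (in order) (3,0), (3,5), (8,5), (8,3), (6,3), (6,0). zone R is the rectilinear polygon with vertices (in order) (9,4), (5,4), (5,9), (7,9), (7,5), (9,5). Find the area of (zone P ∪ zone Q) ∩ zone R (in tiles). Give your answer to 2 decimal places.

|zone P ∪ zone Q| = 23.5833.
|(zone P ∪ zone Q) ∩ zone R| = 4.19.

4.19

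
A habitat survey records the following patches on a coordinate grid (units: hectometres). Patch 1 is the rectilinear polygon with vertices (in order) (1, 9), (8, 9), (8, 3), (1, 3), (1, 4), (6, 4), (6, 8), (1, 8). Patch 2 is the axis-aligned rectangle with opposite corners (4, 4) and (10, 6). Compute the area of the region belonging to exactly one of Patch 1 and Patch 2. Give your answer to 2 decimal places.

26.00

|Patch 1| = 22, |Patch 2| = 12, |Patch 1∩Patch 2| = 4.
|Patch 1 △ Patch 2| = |Patch 1| + |Patch 2| − 2·|Patch 1∩Patch 2| = 22 + 12 − 8 = 26.00.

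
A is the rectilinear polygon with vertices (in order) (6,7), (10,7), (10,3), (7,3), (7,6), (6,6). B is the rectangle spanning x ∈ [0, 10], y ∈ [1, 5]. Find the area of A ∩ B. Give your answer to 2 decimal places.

6.00

The intersection is the polygon with vertices (10,3), (7,3), (7,5), (10,5).
By the shoelace formula its area is 6.00.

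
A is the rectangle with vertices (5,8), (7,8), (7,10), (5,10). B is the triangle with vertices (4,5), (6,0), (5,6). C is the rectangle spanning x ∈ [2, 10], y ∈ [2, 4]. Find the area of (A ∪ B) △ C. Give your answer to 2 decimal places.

20.70

|A ∪ B| = 7.5.
|(A ∪ B) ∩ C| = 1.4.
|(A ∪ B) △ C| = 7.5 + 16 − 2.8 = 20.70.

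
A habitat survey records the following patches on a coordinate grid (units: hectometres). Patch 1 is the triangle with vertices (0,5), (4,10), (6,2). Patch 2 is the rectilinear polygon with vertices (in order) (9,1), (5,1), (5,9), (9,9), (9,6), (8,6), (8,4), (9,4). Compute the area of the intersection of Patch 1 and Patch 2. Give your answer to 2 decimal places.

1.75

The intersection is the polygon with vertices (6,2), (5,2.5), (5,6).
By the shoelace formula its area is 1.75.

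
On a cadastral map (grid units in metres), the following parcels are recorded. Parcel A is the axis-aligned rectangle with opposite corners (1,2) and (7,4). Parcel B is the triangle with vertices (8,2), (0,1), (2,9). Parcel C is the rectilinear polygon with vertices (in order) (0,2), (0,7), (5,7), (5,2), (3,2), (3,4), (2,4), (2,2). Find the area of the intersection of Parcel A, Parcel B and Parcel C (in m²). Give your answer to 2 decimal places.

6.00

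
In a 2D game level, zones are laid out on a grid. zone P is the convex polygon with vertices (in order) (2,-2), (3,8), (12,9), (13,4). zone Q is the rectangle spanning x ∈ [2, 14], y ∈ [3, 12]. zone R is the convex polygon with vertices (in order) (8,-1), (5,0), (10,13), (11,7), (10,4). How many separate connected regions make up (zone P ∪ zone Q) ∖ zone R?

2

(zone P ∪ zone Q) ∖ zone R splits into 2 disjoint pieces (area 66.063, area 32.6395).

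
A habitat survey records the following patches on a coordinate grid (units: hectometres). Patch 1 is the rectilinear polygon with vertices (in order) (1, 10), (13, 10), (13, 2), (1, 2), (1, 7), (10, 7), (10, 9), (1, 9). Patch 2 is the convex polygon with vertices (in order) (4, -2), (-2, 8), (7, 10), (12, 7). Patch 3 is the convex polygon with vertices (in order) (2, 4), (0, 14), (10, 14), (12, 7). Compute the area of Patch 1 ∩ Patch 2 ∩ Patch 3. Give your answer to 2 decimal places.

20.18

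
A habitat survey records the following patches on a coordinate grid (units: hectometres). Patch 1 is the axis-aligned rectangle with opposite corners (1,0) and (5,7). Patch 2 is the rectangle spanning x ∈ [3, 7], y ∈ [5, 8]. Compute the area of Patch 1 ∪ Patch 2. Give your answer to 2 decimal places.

By inclusion–exclusion:
Individual areas: |Patch 1| = 28, |Patch 2| = 12.
|Patch 1∩Patch 2|: x∈[3,5], y∈[5,7] → 2·2 = 4.
|Patch 1 ∪ Patch 2| = 40 − 4 = 36.00.

36.00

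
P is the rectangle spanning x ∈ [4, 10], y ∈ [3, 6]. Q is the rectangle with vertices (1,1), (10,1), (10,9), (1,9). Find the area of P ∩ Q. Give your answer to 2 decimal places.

|P∩Q|: x∈[4,10], y∈[3,6] → 6·3 = 18.

18.00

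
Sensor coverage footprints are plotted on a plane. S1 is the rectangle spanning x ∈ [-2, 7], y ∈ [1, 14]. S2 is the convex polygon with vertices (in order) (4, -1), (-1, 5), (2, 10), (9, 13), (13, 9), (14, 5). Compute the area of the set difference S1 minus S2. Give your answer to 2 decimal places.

|S1| = 117, |S1∩S2| = 63.1905.
|S1 ∖ S2| = |S1| − |S1∩S2| = 117 − 63.1905 = 53.81.

53.81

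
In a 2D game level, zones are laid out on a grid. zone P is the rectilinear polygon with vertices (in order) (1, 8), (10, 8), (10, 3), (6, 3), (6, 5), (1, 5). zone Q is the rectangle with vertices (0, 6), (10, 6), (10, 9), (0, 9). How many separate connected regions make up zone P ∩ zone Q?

1

zone P ∩ zone Q is a single connected region.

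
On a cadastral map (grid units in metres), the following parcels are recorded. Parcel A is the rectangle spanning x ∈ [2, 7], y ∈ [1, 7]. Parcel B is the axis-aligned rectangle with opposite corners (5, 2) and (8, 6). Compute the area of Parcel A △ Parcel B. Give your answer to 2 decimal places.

26.00

|Parcel A∩Parcel B|: x∈[5,7], y∈[2,6] → 2·4 = 8.
|Parcel A △ Parcel B| = |Parcel A| + |Parcel B| − 2·|Parcel A∩Parcel B| = 30 + 12 − 16 = 26.00.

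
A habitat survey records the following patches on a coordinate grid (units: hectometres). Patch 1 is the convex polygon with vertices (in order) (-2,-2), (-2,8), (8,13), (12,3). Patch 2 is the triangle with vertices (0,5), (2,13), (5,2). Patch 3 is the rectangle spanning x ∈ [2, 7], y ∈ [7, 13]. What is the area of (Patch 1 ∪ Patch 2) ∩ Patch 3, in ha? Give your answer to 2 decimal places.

22.33

The region (Patch 1 ∪ Patch 2) ∩ Patch 3 is the polygon with vertices (2.72,10.36), (7,12.5), (7,7), (2,7), (2,13).
By the shoelace formula its area is 22.33.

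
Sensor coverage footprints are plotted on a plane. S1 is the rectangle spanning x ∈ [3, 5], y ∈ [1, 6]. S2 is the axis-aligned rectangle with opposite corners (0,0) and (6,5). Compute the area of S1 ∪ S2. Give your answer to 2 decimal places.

By inclusion–exclusion:
Individual areas: |S1| = 10, |S2| = 30.
|S1∩S2|: x∈[3,5], y∈[1,5] → 2·4 = 8.
|S1 ∪ S2| = 40 − 8 = 32.00.

32.00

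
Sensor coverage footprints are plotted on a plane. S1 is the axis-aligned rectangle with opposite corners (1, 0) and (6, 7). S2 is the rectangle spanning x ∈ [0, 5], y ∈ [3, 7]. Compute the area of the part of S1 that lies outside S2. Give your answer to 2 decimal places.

|S1∩S2|: x∈[1,5], y∈[3,7] → 4·4 = 16.
|S1| = 35.
|S1 ∖ S2| = |S1| − |S1∩S2| = 35 − 16 = 19.00.

19.00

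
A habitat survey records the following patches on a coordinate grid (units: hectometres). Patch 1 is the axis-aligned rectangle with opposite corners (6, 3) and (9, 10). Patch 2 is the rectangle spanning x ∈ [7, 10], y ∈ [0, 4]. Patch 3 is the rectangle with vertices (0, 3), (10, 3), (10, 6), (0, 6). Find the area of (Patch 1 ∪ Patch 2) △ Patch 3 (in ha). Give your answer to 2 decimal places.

41.00

|Patch 1 ∪ Patch 2| = 31.
|(Patch 1 ∪ Patch 2) ∩ Patch 3| = 10.
|(Patch 1 ∪ Patch 2) △ Patch 3| = 31 + 30 − 20 = 41.00.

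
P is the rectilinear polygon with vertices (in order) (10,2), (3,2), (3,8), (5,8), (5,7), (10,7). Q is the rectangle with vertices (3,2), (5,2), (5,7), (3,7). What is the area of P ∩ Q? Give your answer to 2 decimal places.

10.00

The intersection is the polygon with vertices (3,2), (3,7), (5,7), (5,2).
By the shoelace formula its area is 10.00.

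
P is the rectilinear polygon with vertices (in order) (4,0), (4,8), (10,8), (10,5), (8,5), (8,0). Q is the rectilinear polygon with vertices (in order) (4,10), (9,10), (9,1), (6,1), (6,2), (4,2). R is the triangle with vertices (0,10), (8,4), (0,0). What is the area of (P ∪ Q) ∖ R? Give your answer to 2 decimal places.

|P ∪ Q| = 52.
|(P ∪ Q) ∩ R| = 10.
|(P ∪ Q) ∖ R| = 52 − 10 = 42.00.

42.00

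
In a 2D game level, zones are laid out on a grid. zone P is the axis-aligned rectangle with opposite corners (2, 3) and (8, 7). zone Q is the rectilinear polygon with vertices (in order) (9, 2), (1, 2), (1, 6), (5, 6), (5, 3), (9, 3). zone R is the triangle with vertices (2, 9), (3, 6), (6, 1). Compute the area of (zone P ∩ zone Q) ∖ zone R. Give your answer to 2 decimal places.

7.95

|zone P ∩ zone Q| = 9.
|(zone P ∩ zone Q) ∩ zone R| = 1.05.
|(zone P ∩ zone Q) ∖ zone R| = 9 − 1.05 = 7.95.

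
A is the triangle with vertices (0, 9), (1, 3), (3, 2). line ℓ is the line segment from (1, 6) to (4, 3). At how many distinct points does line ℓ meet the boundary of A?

1

The segment meets the boundary at (1.5,5.5).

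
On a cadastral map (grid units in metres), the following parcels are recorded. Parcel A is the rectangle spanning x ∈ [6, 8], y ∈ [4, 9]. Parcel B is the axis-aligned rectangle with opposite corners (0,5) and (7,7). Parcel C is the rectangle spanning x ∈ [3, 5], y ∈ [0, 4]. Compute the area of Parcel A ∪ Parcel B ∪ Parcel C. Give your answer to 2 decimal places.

By inclusion–exclusion:
Individual areas: |Parcel A| = 10, |Parcel B| = 14, |Parcel C| = 8.
|Parcel A∩Parcel B|: x∈[6,7], y∈[5,7] → 1·2 = 2.
|Parcel A∩Parcel C| = 0 (no overlap).
|Parcel B∩Parcel C| = 0 (no overlap).
|Parcel A∩Parcel B∩Parcel C| = 0.
|Parcel A ∪ Parcel B ∪ Parcel C| = 32 − 2 + 0 = 30.00.

30.00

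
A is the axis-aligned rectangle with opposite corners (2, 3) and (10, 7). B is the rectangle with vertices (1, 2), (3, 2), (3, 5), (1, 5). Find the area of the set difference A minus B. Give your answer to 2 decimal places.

30.00

|A∩B|: x∈[2,3], y∈[3,5] → 1·2 = 2.
|A| = 32.
|A ∖ B| = |A| − |A∩B| = 32 − 2 = 30.00.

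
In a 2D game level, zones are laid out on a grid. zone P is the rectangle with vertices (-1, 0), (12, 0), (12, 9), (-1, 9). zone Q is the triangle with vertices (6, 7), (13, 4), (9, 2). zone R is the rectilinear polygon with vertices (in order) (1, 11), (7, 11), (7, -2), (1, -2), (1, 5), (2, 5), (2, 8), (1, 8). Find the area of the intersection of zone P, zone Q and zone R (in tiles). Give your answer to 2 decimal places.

0.62

The intersection is the polygon with vertices (6,7), (7,6.571), (7,5.333).
By the shoelace formula its area is 0.62.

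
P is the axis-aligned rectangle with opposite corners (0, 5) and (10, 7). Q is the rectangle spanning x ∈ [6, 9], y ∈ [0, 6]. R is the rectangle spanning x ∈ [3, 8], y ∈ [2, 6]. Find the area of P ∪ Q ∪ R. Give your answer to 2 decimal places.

By inclusion–exclusion:
Individual areas: |P| = 20, |Q| = 18, |R| = 20.
|P∩Q|: x∈[6,9], y∈[5,6] → 3·1 = 3.
|P∩R|: x∈[3,8], y∈[5,6] → 5·1 = 5.
|Q∩R|: x∈[6,8], y∈[2,6] → 2·4 = 8.
|P∩Q∩R| = 2.
|P ∪ Q ∪ R| = 58 − 16 + 2 = 44.00.

44.00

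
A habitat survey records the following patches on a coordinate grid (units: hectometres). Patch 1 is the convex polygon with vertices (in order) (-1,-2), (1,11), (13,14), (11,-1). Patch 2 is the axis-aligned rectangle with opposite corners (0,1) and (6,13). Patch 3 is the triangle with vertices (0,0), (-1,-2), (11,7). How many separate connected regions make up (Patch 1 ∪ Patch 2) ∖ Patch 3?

(Patch 1 ∪ Patch 2) ∖ Patch 3 is a single connected region.

1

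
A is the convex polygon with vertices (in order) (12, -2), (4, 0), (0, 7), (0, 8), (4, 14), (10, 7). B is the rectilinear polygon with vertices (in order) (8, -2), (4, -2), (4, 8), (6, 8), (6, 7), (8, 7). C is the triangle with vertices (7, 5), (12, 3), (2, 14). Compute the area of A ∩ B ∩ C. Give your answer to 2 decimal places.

3.70

The intersection is the polygon with vertices (6,8), (6,7), (8,7), (8,4.6), (7,5), (5.333,8).
By the shoelace formula its area is 3.70.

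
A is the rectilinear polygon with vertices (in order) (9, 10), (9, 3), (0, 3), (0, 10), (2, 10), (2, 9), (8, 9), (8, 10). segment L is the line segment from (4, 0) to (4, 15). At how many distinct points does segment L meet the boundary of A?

The segment meets the boundary at (4,3), (4,9).

2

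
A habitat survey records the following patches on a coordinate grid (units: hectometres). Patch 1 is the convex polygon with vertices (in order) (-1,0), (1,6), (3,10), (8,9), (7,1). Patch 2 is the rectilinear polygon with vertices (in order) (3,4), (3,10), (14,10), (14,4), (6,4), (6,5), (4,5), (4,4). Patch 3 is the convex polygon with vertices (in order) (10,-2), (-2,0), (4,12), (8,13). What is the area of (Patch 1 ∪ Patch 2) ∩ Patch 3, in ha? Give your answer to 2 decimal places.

69.36

The region (Patch 1 ∪ Patch 2) ∩ Patch 3 is the polygon with vertices (3,10), (8.4,10), (9.2,4), (7.375,4), (7,1), (-1,0), (1,6).
By the shoelace formula its area is 69.36.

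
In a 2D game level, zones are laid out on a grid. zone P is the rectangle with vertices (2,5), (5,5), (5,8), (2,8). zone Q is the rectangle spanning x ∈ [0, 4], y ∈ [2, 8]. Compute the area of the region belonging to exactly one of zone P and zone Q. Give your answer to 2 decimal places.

21.00

|zone P∩zone Q|: x∈[2,4], y∈[5,8] → 2·3 = 6.
|zone P △ zone Q| = |zone P| + |zone Q| − 2·|zone P∩zone Q| = 9 + 24 − 12 = 21.00.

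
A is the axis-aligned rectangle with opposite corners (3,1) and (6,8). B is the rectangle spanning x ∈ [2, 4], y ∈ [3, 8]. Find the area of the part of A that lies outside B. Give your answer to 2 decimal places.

16.00

|A∩B|: x∈[3,4], y∈[3,8] → 1·5 = 5.
|A| = 21.
|A ∖ B| = |A| − |A∩B| = 21 − 5 = 16.00.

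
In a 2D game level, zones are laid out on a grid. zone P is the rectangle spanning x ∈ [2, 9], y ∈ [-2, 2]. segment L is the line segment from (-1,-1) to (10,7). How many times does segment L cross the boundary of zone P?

The segment meets the boundary at (3.125,2), (2,1.182).

2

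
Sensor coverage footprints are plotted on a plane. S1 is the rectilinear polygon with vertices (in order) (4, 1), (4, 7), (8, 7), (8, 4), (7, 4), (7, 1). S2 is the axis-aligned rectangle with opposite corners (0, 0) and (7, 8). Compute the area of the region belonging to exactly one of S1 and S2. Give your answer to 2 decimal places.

|S1| = 21, |S2| = 56, |S1∩S2| = 18.
|S1 △ S2| = |S1| + |S2| − 2·|S1∩S2| = 21 + 56 − 36 = 41.00.

41.00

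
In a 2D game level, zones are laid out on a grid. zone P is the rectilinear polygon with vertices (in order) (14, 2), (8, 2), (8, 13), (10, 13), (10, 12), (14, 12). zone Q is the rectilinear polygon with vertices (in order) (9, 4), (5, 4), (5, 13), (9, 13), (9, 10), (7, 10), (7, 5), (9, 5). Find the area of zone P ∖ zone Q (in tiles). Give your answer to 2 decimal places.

|zone P| = 62, |zone P∩zone Q| = 4.
|zone P ∖ zone Q| = |zone P| − |zone P∩zone Q| = 62 − 4 = 58.00.

58.00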